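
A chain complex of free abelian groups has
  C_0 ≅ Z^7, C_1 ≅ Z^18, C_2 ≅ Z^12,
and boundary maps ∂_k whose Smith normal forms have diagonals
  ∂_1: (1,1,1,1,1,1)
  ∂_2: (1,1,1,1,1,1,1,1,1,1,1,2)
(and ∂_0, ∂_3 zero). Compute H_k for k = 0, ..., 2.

H_0 ≅ Z,  H_1 ≅ Z/2Z,  H_2 = 0.

H_0: b_0 = 7 − 0 − 6 = 1; torsion from ∂_1 factors > 1: none. So H_0 ≅ Z.
H_1: b_1 = 18 − 6 − 12 = 0; torsion from ∂_2 factors > 1: [2]. So H_1 ≅ Z/2Z.
H_2: b_2 = 12 − 12 − 0 = 0; torsion from ∂_3 factors > 1: none. So H_2 ≅ 0.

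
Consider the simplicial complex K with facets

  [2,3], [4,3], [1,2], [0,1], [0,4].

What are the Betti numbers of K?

Take the total order 0 < 1 < 2 < 3 < 4 on the vertex set. Then K (dimension 1) consists of the simplices:

  0-simplices (5): [0], [1], [2], [3], [4]
  1-simplices (5): [0,1], [0,4], [1,2], [2,3], [3,4]

giving chain groups C_0 ≅ Z^5, C_1 ≅ Z^5.

∂_1: C_1 → C_0 maps an edge to its endpoints' difference, ∂[p,q] = q − p. For instance
  ∂[1,2] = [2] − [1].
This gives a 5×5 integer matrix of rank 4; reducing to Smith normal form yields diagonal entries (1,1,1,1).

Computing H_k = (kernel of ∂_k) / (image of ∂_{k+1}):

  H_0: rank C_0 − rank ∂_1 = 5 − 4 = 1, and the invariant factors of ∂_1 are all 1, so H_0 = Z.
  H_1: rank ker ∂_1 − rank ∂_2 = (5 − 4) − 0 = 1, and there is no ∂_2, so H_1 = Z.

(K is a triangulation of the circle S^1.)

Hence the Betti numbers are b_0 = 1, b_1 = 1.

b_0 = 1, b_1 = 1.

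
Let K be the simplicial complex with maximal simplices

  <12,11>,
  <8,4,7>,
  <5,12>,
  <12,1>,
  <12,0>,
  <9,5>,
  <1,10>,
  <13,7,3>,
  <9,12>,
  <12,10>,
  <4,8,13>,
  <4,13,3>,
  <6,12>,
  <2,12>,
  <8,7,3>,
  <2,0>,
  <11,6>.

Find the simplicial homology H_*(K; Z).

Take the total order 0 < 1 < 2 < 3 < 4 < 5 < 6 < 7 < 8 < 9 < 10 < 11 < 12 < 13 on the vertex set. Then K (dimension 2) consists of the simplices:

  0-simplices (14): [0], [1], [2], [3], [4], [5], [6], [7], [8], [9], [10], [11], [12], [13]
  1-simplices (22): (22 of them)
  2-simplices (5): [3,4,13], [3,7,8], [3,7,13], [4,7,8], [4,8,13]

giving chain groups C_0 ≅ Z^14, C_1 ≅ Z^22, C_2 ≅ Z^5.

∂_1: C_1 → C_0 sends each edge [p,q] (with p < q) to q − p.
The 14×22 boundary matrix has rank 12 and Smith normal form diag(1,1,1,1,1,1,1,1,1,1,1,1).

Boundary ∂_2: C_2 → C_1 sends each 2-simplex [p,q,r] to [q,r] − [p,r] + [p,q]. For instance
  ∂[3,4,13] = [4,13] − [3,13] + [3,4],
  ∂[3,7,8] = [7,8] − [3,8] + [3,7].
As a 22×5 matrix over Z this has rank 5, with invariant factors (1,1,1,1,1).

Now H_k = ker ∂_k / im ∂_{k+1}, so:

  H_0: rank C_0 − rank ∂_1 = 14 − 12 = 2, and the invariant factors of ∂_1 are all 1, so H_0 ≅ Z^2.
  H_1: rank ker ∂_1 − rank ∂_2 = (22 − 12) − 5 = 5, and the invariant factors of ∂_2 are all 1, so H_1 ≅ Z^5.
  H_2: rank ker ∂_2 − rank ∂_3 = (5 − 5) − 0 = 0, and there is no ∂_3, so H_2 ≅ 0.

As a check, the Euler characteristic is 14 − 22 + 5 = -3, which agrees with 2 − 5 + 0 = -3.

H_0 ≅ Z^2,  H_1 ≅ Z^5,  H_2 = 0.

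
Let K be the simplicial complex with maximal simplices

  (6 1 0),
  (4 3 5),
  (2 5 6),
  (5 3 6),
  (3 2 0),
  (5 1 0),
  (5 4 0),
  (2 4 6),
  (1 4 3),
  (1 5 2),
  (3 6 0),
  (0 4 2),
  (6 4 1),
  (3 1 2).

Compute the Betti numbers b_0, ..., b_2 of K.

b_0 = 1, b_1 = 2, b_2 = 1.

Fix the vertex order 0 < 1 < 2 < 3 < 4 < 5 < 6 and write every simplex with vertices in increasing order. Then dim K = 2 and the simplices of K are:

  0-simplices (7): [0], [1], [2], [3], [4], [5], [6]
  1-simplices (21): [0,1], [0,2], [0,3], [0,4], [0,5], [0,6], [1,2], [1,3], [1,4], [1,5], [1,6], [2,3], [2,4], [2,5], [2,6], [3,4], [3,5], [3,6], [4,5], [4,6], [5,6]
  2-simplices (14): [0,1,5], [0,1,6], [0,2,3], [0,2,4], [0,3,6], [0,4,5], [1,2,3], [1,2,5], [1,3,4], [1,4,6], [2,4,6], [2,5,6], [3,4,5], [3,5,6]

so the chain groups are C_0 ≅ Z^7, C_1 ≅ Z^21, C_2 ≅ Z^14.

Boundary ∂_1: C_1 → C_0 sends each edge [p,q] (with p < q) to q − p. For instance
  ∂[0,2] = [2] − [0].
The 7×21 boundary matrix has rank 6 and Smith normal form diag(1,1,1,1,1,1).

∂_2: C_2 → C_1 maps a triangle to the signed sum of its edges. For instance
  ∂[0,3,6] = [3,6] − [0,6] + [0,3],
  ∂[1,2,3] = [2,3] − [1,3] + [1,2].
The resulting 21×14 matrix has rank 13, and its Smith normal form has invariant factors (1,1,1,1,1,1,1,1,1,1,1,1,1).

From H_k ≅ ker(∂_k) / im(∂_{k+1}) we obtain:

  H_0: rank C_0 − rank ∂_1 = 7 − 6 = 1, and the invariant factors of ∂_1 are all 1, so H_0 ≅ Z.
  H_1: rank ker ∂_1 − rank ∂_2 = (21 − 6) − 13 = 2, and the invariant factors of ∂_2 are all 1, so H_1 ≅ Z^2.
  H_2: rank ker ∂_2 − rank ∂_3 = (14 − 13) − 0 = 1, and there is no ∂_3, so H_2 ≅ Z.

Hence the Betti numbers are b_0 = 1, b_1 = 2, b_2 = 1.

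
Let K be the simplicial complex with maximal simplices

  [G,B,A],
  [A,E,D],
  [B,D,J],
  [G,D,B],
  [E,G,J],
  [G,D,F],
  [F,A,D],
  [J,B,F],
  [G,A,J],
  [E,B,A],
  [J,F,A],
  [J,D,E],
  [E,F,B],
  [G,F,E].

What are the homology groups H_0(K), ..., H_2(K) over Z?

H_0 ≅ Z,  H_1 ≅ Z^2,  H_2 ≅ Z.

Take the total order A < B < D < E < F < G < J on the vertex set. Then K (dimension 2) consists of the simplices:

  0-simplices (7): A, B, D, E, F, G, J
  1-simplices (21): AB, AD, AE, AF, AG, AJ, BD, BE, BF, BG, BJ, DE, DF, DG, DJ, EF, EG, EJ, FG, FJ, GJ
  2-simplices (14): ABE, ABG, ADE, ADF, AFJ, AGJ, BDG, BDJ, BEF, BFJ, DEJ, DFG, EFG, EGJ

giving chain groups C_0 ≅ Z^7, C_1 ≅ Z^21, C_2 ≅ Z^14.

Boundary ∂_1: C_1 → C_0 maps an edge to its endpoints' difference, ∂[p,q] = q − p. For instance
  ∂AE = E − A.
The 7×21 boundary matrix has rank 6 and Smith normal form diag(1,1,1,1,1,1).

∂_2: C_2 → C_1 maps a triangle to the signed sum of its edges. For instance
  ∂ADF = DF − AF + AD,
  ∂BEF = EF − BF + BE.
As a 21×14 matrix over Z this has rank 13, with invariant factors (1,1,1,1,1,1,1,1,1,1,1,1,1).

From H_k ≅ ker(∂_k) / im(∂_{k+1}) we obtain:

  H_0: rank C_0 − rank ∂_1 = 7 − 6 = 1, and the invariant factors of ∂_1 are all 1, so H_0 = Z.
  H_1: rank ker ∂_1 − rank ∂_2 = (21 − 6) − 13 = 2, and the invariant factors of ∂_2 are all 1, so H_1 = Z^2.
  H_2: rank ker ∂_2 − rank ∂_3 = (14 − 13) − 0 = 1, and there is no ∂_3, so H_2 = Z.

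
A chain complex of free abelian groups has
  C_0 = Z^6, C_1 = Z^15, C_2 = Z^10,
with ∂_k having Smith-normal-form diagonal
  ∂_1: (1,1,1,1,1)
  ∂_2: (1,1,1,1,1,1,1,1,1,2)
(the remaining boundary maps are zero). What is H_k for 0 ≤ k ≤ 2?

H_0: b_0 = 6 − 0 − 5 = 1; torsion from ∂_1 factors > 1: none. So H_0 ≅ Z.
H_1: b_1 = 15 − 5 − 10 = 0; torsion from ∂_2 factors > 1: [2]. So H_1 ≅ Z/2Z.
H_2: b_2 = 10 − 10 − 0 = 0; torsion from ∂_3 factors > 1: none. So H_2 ≅ 0.

H_0 ≅ Z,  H_1 ≅ Z/2Z,  H_2 = 0.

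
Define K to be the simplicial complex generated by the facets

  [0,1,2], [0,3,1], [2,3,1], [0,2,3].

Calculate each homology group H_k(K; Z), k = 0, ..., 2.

Take the total order 0 < 1 < 2 < 3 on the vertex set. Then K (dimension 2) consists of the simplices:

  0-simplices (4): [0], [1], [2], [3]
  1-simplices (6): [0,1], [0,2], [0,3], [1,2], [1,3], [2,3]
  2-simplices (4): [0,1,2], [0,1,3], [0,2,3], [1,2,3]

giving chain groups C_0 ≅ Z^4, C_1 ≅ Z^6, C_2 ≅ Z^4.

Boundary ∂_1: C_1 → C_0 maps an edge to its endpoints' difference, ∂[p,q] = q − p. For instance
  ∂[0,3] = [3] − [0].
The 4×6 boundary matrix has rank 3 and Smith normal form diag(1,1,1).

The boundary map ∂_2: C_2 → C_1 sends each 2-simplex [p,q,r] to [q,r] − [p,r] + [p,q]. For instance
  ∂[1,2,3] = [2,3] − [1,3] + [1,2],
  ∂[0,2,3] = [2,3] − [0,3] + [0,2].
The resulting 6×4 matrix has rank 3, and its Smith normal form has invariant factors (1,1,1).

From H_k ≅ ker(∂_k) / im(∂_{k+1}) we obtain:

  H_0: rank C_0 − rank ∂_1 = 4 − 3 = 1, and the invariant factors of ∂_1 are all 1, so H_0 ≅ Z.
  H_1: rank ker ∂_1 − rank ∂_2 = (6 − 3) − 3 = 0, and the invariant factors of ∂_2 are all 1, so H_1 ≅ 0.
  H_2: rank ker ∂_2 − rank ∂_3 = (4 − 3) − 0 = 1, and there is no ∂_3, so H_2 ≅ Z.

As a check, the Euler characteristic is 4 − 6 + 4 = 2, which agrees with 1 − 0 + 1 = 2.
(K is a triangulation of the 2-sphere S^2.)

H_0 = Z,  H_1 = 0,  H_2 = Z.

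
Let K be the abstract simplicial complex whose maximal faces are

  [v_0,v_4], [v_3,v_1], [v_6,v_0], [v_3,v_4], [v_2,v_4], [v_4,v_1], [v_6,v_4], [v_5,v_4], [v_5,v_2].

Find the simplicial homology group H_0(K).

Fix the vertex order v_0 < v_1 < v_2 < v_3 < v_4 < v_5 < v_6 and write every simplex with vertices in increasing order. Then dim K = 1 and the simplices of K are:

  0-simplices (7): [v_0], [v_1], [v_2], [v_3], [v_4], [v_5], [v_6]
  1-simplices (9): [v_0,v_4], [v_0,v_6], [v_1,v_3], [v_1,v_4], [v_2,v_4], [v_2,v_5], [v_3,v_4], [v_4,v_5], [v_4,v_6]

giving chain groups C_0 ≅ Z^7, C_1 ≅ Z^9.

Boundary ∂_1: C_1 → C_0 is given by ∂[p,q] = [q] − [p].
As a 7×9 matrix over Z this has rank 6, with invariant factors (1,1,1,1,1,1).

Reading off H_k = ker ∂_k / im ∂_{k+1}:

  H_0: rank C_0 − rank ∂_1 = 7 − 6 = 1, and the invariant factors of ∂_1 are all 1, so H_0 = Z.

H_0 = Z.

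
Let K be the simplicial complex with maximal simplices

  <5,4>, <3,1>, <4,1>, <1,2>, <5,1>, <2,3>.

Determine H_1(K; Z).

H_1 = Z^2.

We work with the vertex ordering 1 < 2 < 3 < 4 < 5. The simplices of K, each written with vertices in increasing order, are:

  0-simplices (5): [1], [2], [3], [4], [5]
  1-simplices (6): [1,2], [1,3], [1,4], [1,5], [2,3], [4,5]

Hence C_0 ≅ Z^5, C_1 ≅ Z^6.

The boundary map ∂_1: C_1 → C_0 maps an edge to its endpoints' difference, ∂[p,q] = q − p. For instance
  ∂[1,2] = [2] − [1].
This gives a 5×6 integer matrix of rank 4; reducing to Smith normal form yields diagonal entries (1,1,1,1).

Computing H_k = (kernel of ∂_k) / (image of ∂_{k+1}):

  H_1: rank ker ∂_1 − rank ∂_2 = (6 − 4) − 0 = 2, and there is no ∂_2, so H_1 ≅ Z^2.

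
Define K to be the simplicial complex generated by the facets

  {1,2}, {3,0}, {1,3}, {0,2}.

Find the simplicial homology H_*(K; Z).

H_0 = Z,  H_1 = Z.

Fix the vertex order 0 < 1 < 2 < 3 and write every simplex with vertices in increasing order. Then dim K = 1 and the simplices of K are:

  0-simplices (4): [0], [1], [2], [3]
  1-simplices (4): [0,2], [0,3], [1,2], [1,3]

Hence C_0 ≅ Z^4, C_1 ≅ Z^4.

Boundary ∂_1: C_1 → C_0 maps an edge to its endpoints' difference, ∂[p,q] = q − p. For instance
  ∂[1,3] = [3] − [1].
As a 4×4 matrix over Z this has rank 3, with invariant factors (1,1,1).

Reading off H_k = ker ∂_k / im ∂_{k+1}:

  H_0: rank C_0 − rank ∂_1 = 4 − 3 = 1, and the invariant factors of ∂_1 are all 1, so H_0 = Z.
  H_1: rank ker ∂_1 − rank ∂_2 = (4 − 3) − 0 = 1, and there is no ∂_2, so H_1 = Z.

(K is a triangulation of the circle S^1.)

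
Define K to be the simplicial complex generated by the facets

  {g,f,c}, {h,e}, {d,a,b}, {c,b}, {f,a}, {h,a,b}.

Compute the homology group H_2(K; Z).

We work with the vertex ordering a < b < c < d < e < f < g < h. The simplices of K, each written with vertices in increasing order, are:

  0-simplices (8): a, b, c, d, e, f, g, h
  1-simplices (11): ab, ad, af, ah, bc, bd, bh, cf, cg, eh, fg
  2-simplices (3): abd, abh, cfg

Hence C_0 ≅ Z^8, C_1 ≅ Z^11, C_2 ≅ Z^3.

Boundary ∂_1: C_1 → C_0 is given by ∂[p,q] = [q] − [p]. For instance
  ∂bh = h − b.
As a 8×11 matrix over Z this has rank 7, with invariant factors (1,1,1,1,1,1,1).

Boundary ∂_2: C_2 → C_1 sends each 2-simplex [p,q,r] to [q,r] − [p,r] + [p,q]. For instance
  ∂abd = bd − ad + ab,
  ∂cfg = fg − cg + cf.
The resulting 11×3 matrix has rank 3, and its Smith normal form has invariant factors (1,1,1).

Now H_k = ker ∂_k / im ∂_{k+1}, so:

  H_2: rank ker ∂_2 − rank ∂_3 = (3 − 3) − 0 = 0, and there is no ∂_3, so H_2 = 0.

H_2 ≅ 0.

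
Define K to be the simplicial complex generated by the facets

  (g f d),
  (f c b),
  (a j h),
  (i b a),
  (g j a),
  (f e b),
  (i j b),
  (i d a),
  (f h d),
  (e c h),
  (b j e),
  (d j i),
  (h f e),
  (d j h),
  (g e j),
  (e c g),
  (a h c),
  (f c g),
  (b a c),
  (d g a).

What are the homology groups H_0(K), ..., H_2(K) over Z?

K has 10 vertices, 30 edges, 20 triangles.
rank ∂_0 = 0, rank ∂_1 = 9 ⇒ b_0 = 10 − 0 − 9 = 1; all invariant factors of ∂_1 are 1 so no torsion. So H_0 = Z.
rank ∂_1 = 9, rank ∂_2 = 20 ⇒ b_1 = 30 − 9 − 20 = 1; ∂_2 has invariant factor(s) [2] giving torsion. So H_1 = Z ⊕ Z/2Z.
rank ∂_2 = 20, rank ∂_3 = 0 ⇒ b_2 = 20 − 20 − 0 = 0. So H_2 = 0.

H_0 ≅ Z,  H_1 ≅ Z ⊕ Z/2Z,  H_2 = 0.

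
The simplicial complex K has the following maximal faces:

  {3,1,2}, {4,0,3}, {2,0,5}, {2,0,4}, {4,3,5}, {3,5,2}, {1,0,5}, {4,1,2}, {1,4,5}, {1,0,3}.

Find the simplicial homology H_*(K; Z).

H_0 = Z,  H_1 = Z/2Z,  H_2 = 0.

We work with the vertex ordering 0 < 1 < 2 < 3 < 4 < 5. The simplices of K, each written with vertices in increasing order, are:

  0-simplices (6): [0], [1], [2], [3], [4], [5]
  1-simplices (15): [0,1], [0,2], [0,3], [0,4], [0,5], [1,2], [1,3], [1,4], [1,5], [2,3], [2,4], [2,5], [3,4], [3,5], [4,5]
  2-simplices (10): [0,1,3], [0,1,5], [0,2,4], [0,2,5], [0,3,4], [1,2,3], [1,2,4], [1,4,5], [2,3,5], [3,4,5]

so the chain groups are C_0 ≅ Z^6, C_1 ≅ Z^15, C_2 ≅ Z^10.

∂_1: C_1 → C_0 is given by ∂[p,q] = [q] − [p].
The 6×15 boundary matrix has rank 5 and Smith normal form diag(1,1,1,1,1).

Boundary ∂_2: C_2 → C_1 maps a triangle to the signed sum of its edges. For instance
  ∂[0,1,3] = [1,3] − [0,3] + [0,1],
  ∂[0,2,5] = [2,5] − [0,5] + [0,2].
As a 15×10 matrix over Z this has rank 10, with invariant factors (1,1,1,1,1,1,1,1,1,2).

Computing H_k = (kernel of ∂_k) / (image of ∂_{k+1}):

  H_0: rank C_0 − rank ∂_1 = 6 − 5 = 1, and the invariant factors of ∂_1 are all 1, so H_0 = Z.
  H_1: rank ker ∂_1 − rank ∂_2 = (15 − 5) − 10 = 0, and ∂_2 has invariant factor 2 > 1, so H_1 = Z/2Z.
  H_2: rank ker ∂_2 − rank ∂_3 = (10 − 10) − 0 = 0, and there is no ∂_3, so H_2 = 0.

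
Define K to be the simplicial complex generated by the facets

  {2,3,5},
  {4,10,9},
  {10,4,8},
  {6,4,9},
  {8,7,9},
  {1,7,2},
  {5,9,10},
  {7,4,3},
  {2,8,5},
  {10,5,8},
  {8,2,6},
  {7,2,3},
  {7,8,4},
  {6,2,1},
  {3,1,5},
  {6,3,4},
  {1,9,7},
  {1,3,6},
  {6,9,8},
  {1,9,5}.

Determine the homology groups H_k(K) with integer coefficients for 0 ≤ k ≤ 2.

K has 10 vertices, 30 edges, 20 triangles.
rank ∂_0 = 0, rank ∂_1 = 9 ⇒ b_0 = 10 − 0 − 9 = 1; all invariant factors of ∂_1 are 1 so no torsion. So H_0 = Z.
rank ∂_1 = 9, rank ∂_2 = 20 ⇒ b_1 = 30 − 9 − 20 = 1; ∂_2 has invariant factor(s) [2] giving torsion. So H_1 = Z ⊕ Z/2.
rank ∂_2 = 20, rank ∂_3 = 0 ⇒ b_2 = 20 − 20 − 0 = 0. So H_2 = 0.

H_0 = Z,  H_1 = Z ⊕ Z/2,  H_2 = 0.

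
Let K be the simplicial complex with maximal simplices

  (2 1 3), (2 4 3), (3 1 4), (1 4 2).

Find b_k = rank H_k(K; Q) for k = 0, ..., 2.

Order the vertices as 1 < 2 < 3 < 4. Listing each simplex with vertices in this order, K has dimension 2 with simplices:

  0-simplices (4): [1], [2], [3], [4]
  1-simplices (6): [1,2], [1,3], [1,4], [2,3], [2,4], [3,4]
  2-simplices (4): [1,2,3], [1,2,4], [1,3,4], [2,3,4]

Hence C_0 ≅ Z^4, C_1 ≅ Z^6, C_2 ≅ Z^4.

The boundary map ∂_1: C_1 → C_0 sends each edge [p,q] (with p < q) to q − p. For instance
  ∂[1,2] = [2] − [1].
The 4×6 boundary matrix has rank 3 and Smith normal form diag(1,1,1).

Boundary ∂_2: C_2 → C_1 sends each 2-simplex [p,q,r] to [q,r] − [p,r] + [p,q]. For instance
  ∂[2,3,4] = [3,4] − [2,4] + [2,3],
  ∂[1,3,4] = [3,4] − [1,4] + [1,3].
As a 6×4 matrix over Z this has rank 3, with invariant factors (1,1,1).

From H_k ≅ ker(∂_k) / im(∂_{k+1}) we obtain:

  H_0: rank C_0 − rank ∂_1 = 4 − 3 = 1, and the invariant factors of ∂_1 are all 1, so H_0 = Z.
  H_1: rank ker ∂_1 − rank ∂_2 = (6 − 3) − 3 = 0, and the invariant factors of ∂_2 are all 1, so H_1 = 0.
  H_2: rank ker ∂_2 − rank ∂_3 = (4 − 3) − 0 = 1, and there is no ∂_3, so H_2 = Z.

(K is a triangulation of the 2-sphere S^2.)

Hence the Betti numbers are b_0 = 1, b_1 = 0, b_2 = 1.

b_0 = 1, b_1 = 0, b_2 = 1.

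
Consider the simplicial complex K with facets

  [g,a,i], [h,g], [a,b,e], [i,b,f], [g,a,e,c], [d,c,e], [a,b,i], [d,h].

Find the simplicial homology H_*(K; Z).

H_0 ≅ Z,  H_1 ≅ Z,  H_2 = 0,  H_3 = 0.

Order the vertices as a < b < c < d < e < f < g < h < i. Listing each simplex with vertices in this order, K has dimension 3 with simplices:

  0-simplices (9): a, b, c, d, e, f, g, h, i
  1-simplices (17): ab, ac, ae, ag, ai, be, bf, bi, cd, ce, cg, de, dh, eg, fi, gh, gi
  2-simplices (9): abe, abi, ace, acg, aeg, agi, bfi, cde, ceg
  3-simplices (1): aceg

Hence C_0 ≅ Z^9, C_1 ≅ Z^17, C_2 ≅ Z^9, C_3 ≅ Z^1.

∂_1: C_1 → C_0 is given by ∂[p,q] = [q] − [p]. For instance
  ∂gh = h − g.
This gives a 9×17 integer matrix of rank 8; reducing to Smith normal form yields diagonal entries (1,1,1,1,1,1,1,1).

Boundary ∂_2: C_2 → C_1 maps a triangle to the signed sum of its edges. For instance
  ∂aeg = eg − ag + ae,
  ∂ceg = eg − cg + ce.
The 17×9 boundary matrix has rank 8 and Smith normal form diag(1,1,1,1,1,1,1,1).

The boundary map ∂_3: C_3 → C_2 sends each 3-simplex σ to the alternating sum Σ_i (−1)^i (σ with its i-th vertex removed). For instance
  ∂aceg = ceg − aeg + acg − ace.
This gives a 9×1 integer matrix of rank 1; reducing to Smith normal form yields diagonal entries (1).

Now H_k = ker ∂_k / im ∂_{k+1}, so:

  H_0: rank C_0 − rank ∂_1 = 9 − 8 = 1, and the invariant factors of ∂_1 are all 1, so H_0 ≅ Z.
  H_1: rank ker ∂_1 − rank ∂_2 = (17 − 8) − 8 = 1, and the invariant factors of ∂_2 are all 1, so H_1 ≅ Z.
  H_2: rank ker ∂_2 − rank ∂_3 = (9 − 8) − 1 = 0, and the invariant factors of ∂_3 are all 1, so H_2 ≅ 0.
  H_3: rank ker ∂_3 − rank ∂_4 = (1 − 1) − 0 = 0, and there is no ∂_4, so H_3 ≅ 0.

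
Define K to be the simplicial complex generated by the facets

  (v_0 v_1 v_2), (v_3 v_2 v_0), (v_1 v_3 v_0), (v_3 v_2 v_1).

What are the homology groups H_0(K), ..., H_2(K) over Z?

H_0 = Z,  H_1 = 0,  H_2 = Z.

We work with the vertex ordering v_0 < v_1 < v_2 < v_3. The simplices of K, each written with vertices in increasing order, are:

  0-simplices (4): [v_0], [v_1], [v_2], [v_3]
  1-simplices (6): [v_0,v_1], [v_0,v_2], [v_0,v_3], [v_1,v_2], [v_1,v_3], [v_2,v_3]
  2-simplices (4): [v_0,v_1,v_2], [v_0,v_1,v_3], [v_0,v_2,v_3], [v_1,v_2,v_3]

Hence C_0 ≅ Z^4, C_1 ≅ Z^6, C_2 ≅ Z^4.

Boundary ∂_1: C_1 → C_0 is given by ∂[p,q] = [q] − [p].
The resulting 4×6 matrix has rank 3, and its Smith normal form has invariant factors (1,1,1).

Boundary ∂_2: C_2 → C_1 acts by ∂[p,q,r] = [q,r] − [p,r] + [p,q]. For instance
  ∂[v_1,v_2,v_3] = [v_2,v_3] − [v_1,v_3] + [v_1,v_2],
  ∂[v_0,v_2,v_3] = [v_2,v_3] − [v_0,v_3] + [v_0,v_2].
As a 6×4 matrix over Z this has rank 3, with invariant factors (1,1,1).

Now H_k = ker ∂_k / im ∂_{k+1}, so:

  H_0: rank C_0 − rank ∂_1 = 4 − 3 = 1, and the invariant factors of ∂_1 are all 1, so H_0 ≅ Z.
  H_1: rank ker ∂_1 − rank ∂_2 = (6 − 3) − 3 = 0, and the invariant factors of ∂_2 are all 1, so H_1 ≅ 0.
  H_2: rank ker ∂_2 − rank ∂_3 = (4 − 3) − 0 = 1, and there is no ∂_3, so H_2 ≅ Z.

(K is a triangulation of the 2-sphere S^2.)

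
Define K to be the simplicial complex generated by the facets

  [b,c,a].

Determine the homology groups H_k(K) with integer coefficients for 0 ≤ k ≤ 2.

H_0 ≅ Z,  H_1 = 0,  H_2 = 0.

K has 3 vertices, 3 edges, 1 triangle.
rank ∂_0 = 0, rank ∂_1 = 2 ⇒ b_0 = 3 − 0 − 2 = 1; all invariant factors of ∂_1 are 1 so no torsion. So H_0 ≅ Z.
rank ∂_1 = 2, rank ∂_2 = 1 ⇒ b_1 = 3 − 2 − 1 = 0; all invariant factors of ∂_2 are 1 so no torsion. So H_1 ≅ 0.
rank ∂_2 = 1, rank ∂_3 = 0 ⇒ b_2 = 1 − 1 − 0 = 0. So H_2 ≅ 0.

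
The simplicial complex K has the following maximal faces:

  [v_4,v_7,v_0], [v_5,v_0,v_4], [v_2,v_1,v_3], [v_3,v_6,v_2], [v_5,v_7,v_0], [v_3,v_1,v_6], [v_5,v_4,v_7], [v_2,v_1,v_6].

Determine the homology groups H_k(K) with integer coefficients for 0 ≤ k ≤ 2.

K has 8 vertices, 12 edges, 8 triangles.
rank ∂_0 = 0, rank ∂_1 = 6 ⇒ b_0 = 8 − 0 − 6 = 2; all invariant factors of ∂_1 are 1 so no torsion. So H_0 = Z^2.
rank ∂_1 = 6, rank ∂_2 = 6 ⇒ b_1 = 12 − 6 − 6 = 0; all invariant factors of ∂_2 are 1 so no torsion. So H_1 = 0.
rank ∂_2 = 6, rank ∂_3 = 0 ⇒ b_2 = 8 − 6 − 0 = 2. So H_2 = Z^2.

H_0 = Z^2,  H_1 = 0,  H_2 = Z^2.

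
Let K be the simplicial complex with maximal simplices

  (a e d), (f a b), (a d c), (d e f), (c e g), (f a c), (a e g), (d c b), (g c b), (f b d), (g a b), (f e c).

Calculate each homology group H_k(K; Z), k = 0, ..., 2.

Take the total order a < b < c < d < e < f < g on the vertex set. Then K (dimension 2) consists of the simplices:

  0-simplices (7): a, b, c, d, e, f, g
  1-simplices (18): ab, ac, ad, ae, af, ag, bc, bd, bf, bg, cd, ce, cf, cg, de, df, ef, eg
  2-simplices (12): abf, abg, acd, acf, ade, aeg, bcd, bcg, bdf, cef, ceg, def

so the chain groups are C_0 ≅ Z^7, C_1 ≅ Z^18, C_2 ≅ Z^12.

The boundary map ∂_1: C_1 → C_0 sends each edge [p,q] (with p < q) to q − p.
The 7×18 boundary matrix has rank 6 and Smith normal form diag(1,1,1,1,1,1).

The boundary map ∂_2: C_2 → C_1 maps a triangle to the signed sum of its edges. For instance
  ∂ade = de − ae + ad,
  ∂bcd = cd − bd + bc.
As a 18×12 matrix over Z this has rank 12, with invariant factors (1,1,1,1,1,1,1,1,1,1,1,2).

Now H_k = ker ∂_k / im ∂_{k+1}, so:

  H_0: rank C_0 − rank ∂_1 = 7 − 6 = 1, and the invariant factors of ∂_1 are all 1, so H_0 = Z.
  H_1: rank ker ∂_1 − rank ∂_2 = (18 − 6) − 12 = 0, and ∂_2 has invariant factor 2 > 1, so H_1 = Z/2.
  H_2: rank ker ∂_2 − rank ∂_3 = (12 − 12) − 0 = 0, and there is no ∂_3, so H_2 = 0.

H_0 = Z,  H_1 = Z/2,  H_2 = 0.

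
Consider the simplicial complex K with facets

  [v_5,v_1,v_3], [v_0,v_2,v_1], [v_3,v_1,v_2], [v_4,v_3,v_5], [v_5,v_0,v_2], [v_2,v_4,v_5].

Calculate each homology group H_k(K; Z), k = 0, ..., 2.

H_0 ≅ Z,  H_1 ≅ Z,  H_2 = 0.

Order the vertices as v_0 < v_1 < v_2 < v_3 < v_4 < v_5. Listing each simplex with vertices in this order, K has dimension 2 with simplices:

  0-simplices (6): [v_0], [v_1], [v_2], [v_3], [v_4], [v_5]
  1-simplices (12): [v_0,v_1], [v_0,v_2], [v_0,v_5], [v_1,v_2], [v_1,v_3], [v_1,v_5], [v_2,v_3], [v_2,v_4], [v_2,v_5], [v_3,v_4], [v_3,v_5], [v_4,v_5]
  2-simplices (6): [v_0,v_1,v_2], [v_0,v_2,v_5], [v_1,v_2,v_3], [v_1,v_3,v_5], [v_2,v_4,v_5], [v_3,v_4,v_5]

so the chain groups are C_0 ≅ Z^6, C_1 ≅ Z^12, C_2 ≅ Z^6.

Boundary ∂_1: C_1 → C_0 sends each edge [p,q] (with p < q) to q − p. For instance
  ∂[v_2,v_4] = [v_4] − [v_2].
The resulting 6×12 matrix has rank 5, and its Smith normal form has invariant factors (1,1,1,1,1).

The boundary map ∂_2: C_2 → C_1 sends each 2-simplex [p,q,r] to [q,r] − [p,r] + [p,q]. For instance
  ∂[v_0,v_1,v_2] = [v_1,v_2] − [v_0,v_2] + [v_0,v_1],
  ∂[v_0,v_2,v_5] = [v_2,v_5] − [v_0,v_5] + [v_0,v_2].
The resulting 12×6 matrix has rank 6, and its Smith normal form has invariant factors (1,1,1,1,1,1).

Now H_k = ker ∂_k / im ∂_{k+1}, so:

  H_0: rank C_0 − rank ∂_1 = 6 − 5 = 1, and the invariant factors of ∂_1 are all 1, so H_0 = Z.
  H_1: rank ker ∂_1 − rank ∂_2 = (12 − 5) − 6 = 1, and the invariant factors of ∂_2 are all 1, so H_1 = Z.
  H_2: rank ker ∂_2 − rank ∂_3 = (6 − 6) − 0 = 0, and there is no ∂_3, so H_2 = 0.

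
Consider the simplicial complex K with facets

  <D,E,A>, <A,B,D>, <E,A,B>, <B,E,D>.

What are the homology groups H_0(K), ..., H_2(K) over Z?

H_0 = Z,  H_1 = 0,  H_2 = Z.

K has 4 vertices, 6 edges, 4 triangles.
rank ∂_0 = 0, rank ∂_1 = 3 ⇒ b_0 = 4 − 0 − 3 = 1; all invariant factors of ∂_1 are 1 so no torsion. So H_0 = Z.
rank ∂_1 = 3, rank ∂_2 = 3 ⇒ b_1 = 6 − 3 − 3 = 0; all invariant factors of ∂_2 are 1 so no torsion. So H_1 = 0.
rank ∂_2 = 3, rank ∂_3 = 0 ⇒ b_2 = 4 − 3 − 0 = 1. So H_2 = Z.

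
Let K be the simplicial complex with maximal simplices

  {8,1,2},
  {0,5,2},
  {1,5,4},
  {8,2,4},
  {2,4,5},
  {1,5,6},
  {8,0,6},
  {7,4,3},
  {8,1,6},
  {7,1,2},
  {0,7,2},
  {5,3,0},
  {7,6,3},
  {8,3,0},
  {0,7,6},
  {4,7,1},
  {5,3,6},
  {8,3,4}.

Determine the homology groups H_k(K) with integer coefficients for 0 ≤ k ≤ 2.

H_0 ≅ Z,  H_1 ≅ Z ⊕ Z/2,  H_2 = 0.

K has 9 vertices, 27 edges, 18 triangles.
rank ∂_0 = 0, rank ∂_1 = 8 ⇒ b_0 = 9 − 0 − 8 = 1; all invariant factors of ∂_1 are 1 so no torsion. So H_0 ≅ Z.
rank ∂_1 = 8, rank ∂_2 = 18 ⇒ b_1 = 27 − 8 − 18 = 1; ∂_2 has invariant factor(s) [2] giving torsion. So H_1 ≅ Z ⊕ Z/2.
rank ∂_2 = 18, rank ∂_3 = 0 ⇒ b_2 = 18 − 18 − 0 = 0. So H_2 ≅ 0.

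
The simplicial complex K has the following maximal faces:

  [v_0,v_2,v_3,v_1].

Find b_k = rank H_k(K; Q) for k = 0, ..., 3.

b_0 = 1, b_1 = 0, b_2 = 0, b_3 = 0.

Take the total order v_0 < v_1 < v_2 < v_3 on the vertex set. Then K (dimension 3) consists of the simplices:

  0-simplices (4): [v_0], [v_1], [v_2], [v_3]
  1-simplices (6): [v_0,v_1], [v_0,v_2], [v_0,v_3], [v_1,v_2], [v_1,v_3], [v_2,v_3]
  2-simplices (4): [v_0,v_1,v_2], [v_0,v_1,v_3], [v_0,v_2,v_3], [v_1,v_2,v_3]
  3-simplices (1): [v_0,v_1,v_2,v_3]

so the chain groups are C_0 ≅ Z^4, C_1 ≅ Z^6, C_2 ≅ Z^4, C_3 ≅ Z^1.

The boundary map ∂_1: C_1 → C_0 maps an edge to its endpoints' difference, ∂[p,q] = q − p. For instance
  ∂[v_1,v_2] = [v_2] − [v_1].
This gives a 4×6 integer matrix of rank 3; reducing to Smith normal form yields diagonal entries (1,1,1).

Boundary ∂_2: C_2 → C_1 acts by ∂[p,q,r] = [q,r] − [p,r] + [p,q]. For instance
  ∂[v_0,v_2,v_3] = [v_2,v_3] − [v_0,v_3] + [v_0,v_2],
  ∂[v_0,v_1,v_2] = [v_1,v_2] − [v_0,v_2] + [v_0,v_1].
This gives a 6×4 integer matrix of rank 3; reducing to Smith normal form yields diagonal entries (1,1,1).

∂_3: C_3 → C_2 sends each 3-simplex σ to the alternating sum Σ_i (−1)^i (σ with its i-th vertex removed). For instance
  ∂[v_0,v_1,v_2,v_3] = [v_1,v_2,v_3] − [v_0,v_2,v_3] + [v_0,v_1,v_3] − [v_0,v_1,v_2].
The 4×1 boundary matrix has rank 1 and Smith normal form diag(1).

Reading off H_k = ker ∂_k / im ∂_{k+1}:

  H_0: rank C_0 − rank ∂_1 = 4 − 3 = 1, and the invariant factors of ∂_1 are all 1, so H_0 = Z.
  H_1: rank ker ∂_1 − rank ∂_2 = (6 − 3) − 3 = 0, and the invariant factors of ∂_2 are all 1, so H_1 = 0.
  H_2: rank ker ∂_2 − rank ∂_3 = (4 − 3) − 1 = 0, and the invariant factors of ∂_3 are all 1, so H_2 = 0.
  H_3: rank ker ∂_3 − rank ∂_4 = (1 − 1) − 0 = 0, and there is no ∂_4, so H_3 = 0.

As a check, the Euler characteristic is 4 − 6 + 4 − 1 = 1, which agrees with 1 − 0 + 0 − 0 = 1.
(K is a triangulation of the 3-simplex.)

Hence the Betti numbers are b_0 = 1, b_1 = 0, b_2 = 0, b_3 = 0.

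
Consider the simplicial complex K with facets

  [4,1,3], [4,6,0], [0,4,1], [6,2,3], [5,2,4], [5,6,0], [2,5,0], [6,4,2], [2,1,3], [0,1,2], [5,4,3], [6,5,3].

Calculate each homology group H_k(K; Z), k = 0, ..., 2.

H_0 = Z,  H_1 = Z/2,  H_2 = 0.

Take the total order 0 < 1 < 2 < 3 < 4 < 5 < 6 on the vertex set. Then K (dimension 2) consists of the simplices:

  0-simplices (7): [0], [1], [2], [3], [4], [5], [6]
  1-simplices (18): [0,1], [0,2], [0,4], [0,5], [0,6], [1,2], [1,3], [1,4], [2,3], [2,4], [2,5], [2,6], [3,4], [3,5], [3,6], [4,5], [4,6], [5,6]
  2-simplices (12): [0,1,2], [0,1,4], [0,2,5], [0,4,6], [0,5,6], [1,2,3], [1,3,4], [2,3,6], [2,4,5], [2,4,6], [3,4,5], [3,5,6]

giving chain groups C_0 ≅ Z^7, C_1 ≅ Z^18, C_2 ≅ Z^12.

Boundary ∂_1: C_1 → C_0 is given by ∂[p,q] = [q] − [p]. For instance
  ∂[3,4] = [4] − [3].
As a 7×18 matrix over Z this has rank 6, with invariant factors (1,1,1,1,1,1).

The boundary map ∂_2: C_2 → C_1 acts by ∂[p,q,r] = [q,r] − [p,r] + [p,q]. For instance
  ∂[0,2,5] = [2,5] − [0,5] + [0,2],
  ∂[2,4,6] = [4,6] − [2,6] + [2,4].
The 18×12 boundary matrix has rank 12 and Smith normal form diag(1,1,1,1,1,1,1,1,1,1,1,2).

Now H_k = ker ∂_k / im ∂_{k+1}, so:

  H_0: rank C_0 − rank ∂_1 = 7 − 6 = 1, and the invariant factors of ∂_1 are all 1, so H_0 ≅ Z.
  H_1: rank ker ∂_1 − rank ∂_2 = (18 − 6) − 12 = 0, and ∂_2 has invariant factor 2 > 1, so H_1 ≅ Z/2.
  H_2: rank ker ∂_2 − rank ∂_3 = (12 − 12) − 0 = 0, and there is no ∂_3, so H_2 ≅ 0.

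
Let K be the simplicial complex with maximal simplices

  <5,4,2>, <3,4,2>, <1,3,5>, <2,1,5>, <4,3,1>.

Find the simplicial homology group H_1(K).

Take the total order 1 < 2 < 3 < 4 < 5 on the vertex set. Then K (dimension 2) consists of the simplices:

  0-simplices (5): [1], [2], [3], [4], [5]
  1-simplices (10): [1,2], [1,3], [1,4], [1,5], [2,3], [2,4], [2,5], [3,4], [3,5], [4,5]
  2-simplices (5): [1,2,5], [1,3,4], [1,3,5], [2,3,4], [2,4,5]

giving chain groups C_0 ≅ Z^5, C_1 ≅ Z^10, C_2 ≅ Z^5.

Boundary ∂_1: C_1 → C_0 sends each edge [p,q] (with p < q) to q − p.
The 5×10 boundary matrix has rank 4 and Smith normal form diag(1,1,1,1).

∂_2: C_2 → C_1 acts by ∂[p,q,r] = [q,r] − [p,r] + [p,q]. For instance
  ∂[2,3,4] = [3,4] − [2,4] + [2,3],
  ∂[1,3,4] = [3,4] − [1,4] + [1,3].
As a 10×5 matrix over Z this has rank 5, with invariant factors (1,1,1,1,1).

Now H_k = ker ∂_k / im ∂_{k+1}, so:

  H_1: rank ker ∂_1 − rank ∂_2 = (10 − 4) − 5 = 1, and the invariant factors of ∂_2 are all 1, so H_1 = Z.

(K is a triangulation of the Möbius band.)

H_1 = Z.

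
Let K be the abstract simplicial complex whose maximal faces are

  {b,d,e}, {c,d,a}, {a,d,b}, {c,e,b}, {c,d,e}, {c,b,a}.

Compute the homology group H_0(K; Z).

H_0 ≅ Z.

K has 5 vertices, 9 edges, 6 triangles.
rank ∂_0 = 0, rank ∂_1 = 4 ⇒ b_0 = 5 − 0 − 4 = 1; all invariant factors of ∂_1 are 1 so no torsion. So H_0 ≅ Z.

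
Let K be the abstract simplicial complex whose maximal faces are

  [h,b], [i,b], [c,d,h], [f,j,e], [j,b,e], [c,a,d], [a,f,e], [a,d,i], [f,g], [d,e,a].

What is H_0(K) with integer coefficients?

Fix the vertex order a < b < c < d < e < f < g < h < i < j and write every simplex with vertices in increasing order. Then dim K = 2 and the simplices of K are:

  0-simplices (10): a, b, c, d, e, f, g, h, i, j
  1-simplices (18): ac, ad, ae, af, ai, be, bh, bi, bj, cd, ch, de, dh, di, ef, ej, fg, fj
  2-simplices (7): acd, ade, adi, aef, bej, cdh, efj

so the chain groups are C_0 ≅ Z^10, C_1 ≅ Z^18, C_2 ≅ Z^7.

∂_1: C_1 → C_0 sends each edge [p,q] (with p < q) to q − p. For instance
  ∂be = e − b.
The 10×18 boundary matrix has rank 9 and Smith normal form diag(1,1,1,1,1,1,1,1,1).

Boundary ∂_2: C_2 → C_1 maps a triangle to the signed sum of its edges. For instance
  ∂ade = de − ae + ad,
  ∂bej = ej − bj + be.
The resulting 18×7 matrix has rank 7, and its Smith normal form has invariant factors (1,1,1,1,1,1,1).

From H_k ≅ ker(∂_k) / im(∂_{k+1}) we obtain:

  H_0: rank C_0 − rank ∂_1 = 10 − 9 = 1, and the invariant factors of ∂_1 are all 1, so H_0 = Z.

H_0 = Z.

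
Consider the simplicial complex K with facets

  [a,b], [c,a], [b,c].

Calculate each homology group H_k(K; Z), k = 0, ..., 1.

H_0 = Z,  H_1 = Z.

We work with the vertex ordering a < b < c. The simplices of K, each written with vertices in increasing order, are:

  0-simplices (3): a, b, c
  1-simplices (3): ab, ac, bc

giving chain groups C_0 ≅ Z^3, C_1 ≅ Z^3.

∂_1: C_1 → C_0 maps an edge to its endpoints' difference, ∂[p,q] = q − p.
The 3×3 boundary matrix has rank 2 and Smith normal form diag(1,1).

Now H_k = ker ∂_k / im ∂_{k+1}, so:

  H_0: rank C_0 − rank ∂_1 = 3 − 2 = 1, and the invariant factors of ∂_1 are all 1, so H_0 ≅ Z.
  H_1: rank ker ∂_1 − rank ∂_2 = (3 − 2) − 0 = 1, and there is no ∂_2, so H_1 ≅ Z.

(K is a triangulation of the circle S^1.)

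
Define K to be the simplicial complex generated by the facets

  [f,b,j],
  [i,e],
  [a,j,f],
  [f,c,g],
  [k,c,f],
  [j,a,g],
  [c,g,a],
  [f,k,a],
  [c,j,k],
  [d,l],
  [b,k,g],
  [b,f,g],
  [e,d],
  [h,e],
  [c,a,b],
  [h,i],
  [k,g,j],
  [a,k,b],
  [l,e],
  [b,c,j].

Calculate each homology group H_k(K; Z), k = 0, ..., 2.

Take the total order a < b < c < d < e < f < g < h < i < j < k < l on the vertex set. Then K (dimension 2) consists of the simplices:

  0-simplices (12): a, b, c, d, e, f, g, h, i, j, k, l
  1-simplices (27): ab, ac, af, ag, aj, ak, bc, bf, bg, bj, bk, cf, cg, cj, ck, de, dl, eh, ei, el, fg, fj, fk, gj, gk, hi, jk
  2-simplices (14): abc, abk, acg, afj, afk, agj, bcj, bfg, bfj, bgk, cfg, cfk, cjk, gjk

so the chain groups are C_0 ≅ Z^12, C_1 ≅ Z^27, C_2 ≅ Z^14.

Boundary ∂_1: C_1 → C_0 sends each edge [p,q] (with p < q) to q − p.
The 12×27 boundary matrix has rank 10 and Smith normal form diag(1,1,1,1,1,1,1,1,1,1).

The boundary map ∂_2: C_2 → C_1 maps a triangle to the signed sum of its edges. For instance
  ∂afk = fk − ak + af,
  ∂cfg = fg − cg + cf.
This gives a 27×14 integer matrix of rank 13; reducing to Smith normal form yields diagonal entries (1,1,1,1,1,1,1,1,1,1,1,1,1).

From H_k ≅ ker(∂_k) / im(∂_{k+1}) we obtain:

  H_0: rank C_0 − rank ∂_1 = 12 − 10 = 2, and the invariant factors of ∂_1 are all 1, so H_0 = Z^2.
  H_1: rank ker ∂_1 − rank ∂_2 = (27 − 10) − 13 = 4, and the invariant factors of ∂_2 are all 1, so H_1 = Z^4.
  H_2: rank ker ∂_2 − rank ∂_3 = (14 − 13) − 0 = 1, and there is no ∂_3, so H_2 = Z.

As a check, the Euler characteristic is 12 − 27 + 14 = -1, which agrees with 2 − 4 + 1 = -1.

H_0 = Z^2,  H_1 = Z^4,  H_2 = Z.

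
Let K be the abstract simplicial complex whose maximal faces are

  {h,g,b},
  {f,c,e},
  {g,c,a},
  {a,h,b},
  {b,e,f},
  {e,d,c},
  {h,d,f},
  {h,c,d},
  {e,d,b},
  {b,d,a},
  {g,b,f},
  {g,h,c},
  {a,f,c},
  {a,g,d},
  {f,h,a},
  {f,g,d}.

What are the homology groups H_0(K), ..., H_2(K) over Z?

Fix the vertex order a < b < c < d < e < f < g < h and write every simplex with vertices in increasing order. Then dim K = 2 and the simplices of K are:

  0-simplices (8): a, b, c, d, e, f, g, h
  1-simplices (24): ab, ac, ad, af, ag, ah, bd, be, bf, bg, bh, cd, ce, cf, cg, ch, de, df, dg, dh, ef, fg, fh, gh
  2-simplices (16): abd, abh, acf, acg, adg, afh, bde, bef, bfg, bgh, cde, cdh, cef, cgh, dfg, dfh

Hence C_0 ≅ Z^8, C_1 ≅ Z^24, C_2 ≅ Z^16.

∂_1: C_1 → C_0 sends each edge [p,q] (with p < q) to q − p.
As a 8×24 matrix over Z this has rank 7, with invariant factors (1,1,1,1,1,1,1).

∂_2: C_2 → C_1 sends each 2-simplex [p,q,r] to [q,r] − [p,r] + [p,q]. For instance
  ∂cdh = dh − ch + cd,
  ∂dfg = fg − dg + df.
As a 24×16 matrix over Z this has rank 15, with invariant factors (1,1,1,1,1,1,1,1,1,1,1,1,1,1,1).

Computing H_k = (kernel of ∂_k) / (image of ∂_{k+1}):

  H_0: rank C_0 − rank ∂_1 = 8 − 7 = 1, and the invariant factors of ∂_1 are all 1, so H_0 = Z.
  H_1: rank ker ∂_1 − rank ∂_2 = (24 − 7) − 15 = 2, and the invariant factors of ∂_2 are all 1, so H_1 = Z^2.
  H_2: rank ker ∂_2 − rank ∂_3 = (16 − 15) − 0 = 1, and there is no ∂_3, so H_2 = Z.

As a check, the Euler characteristic is 8 − 24 + 16 = 0, which agrees with 1 − 2 + 1 = 0.
(K is a triangulation of the torus T^2.)

H_0 ≅ Z,  H_1 ≅ Z^2,  H_2 ≅ Z.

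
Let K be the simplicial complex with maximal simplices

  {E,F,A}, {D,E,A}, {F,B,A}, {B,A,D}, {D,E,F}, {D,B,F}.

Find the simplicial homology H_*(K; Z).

H_0 = Z,  H_1 = 0,  H_2 = Z.

We work with the vertex ordering A < B < D < E < F. The simplices of K, each written with vertices in increasing order, are:

  0-simplices (5): A, B, D, E, F
  1-simplices (9): AB, AD, AE, AF, BD, BF, DE, DF, EF
  2-simplices (6): ABD, ABF, ADE, AEF, BDF, DEF

Hence C_0 ≅ Z^5, C_1 ≅ Z^9, C_2 ≅ Z^6.

The boundary map ∂_1: C_1 → C_0 sends each edge [p,q] (with p < q) to q − p. For instance
  ∂DE = E − D.
The 5×9 boundary matrix has rank 4 and Smith normal form diag(1,1,1,1).

∂_2: C_2 → C_1 acts by ∂[p,q,r] = [q,r] − [p,r] + [p,q]. For instance
  ∂ADE = DE − AE + AD,
  ∂ABD = BD − AD + AB.
The 9×6 boundary matrix has rank 5 and Smith normal form diag(1,1,1,1,1).

From H_k ≅ ker(∂_k) / im(∂_{k+1}) we obtain:

  H_0: rank C_0 − rank ∂_1 = 5 − 4 = 1, and the invariant factors of ∂_1 are all 1, so H_0 ≅ Z.
  H_1: rank ker ∂_1 − rank ∂_2 = (9 − 4) − 5 = 0, and the invariant factors of ∂_2 are all 1, so H_1 ≅ 0.
  H_2: rank ker ∂_2 − rank ∂_3 = (6 − 5) − 0 = 1, and there is no ∂_3, so H_2 ≅ Z.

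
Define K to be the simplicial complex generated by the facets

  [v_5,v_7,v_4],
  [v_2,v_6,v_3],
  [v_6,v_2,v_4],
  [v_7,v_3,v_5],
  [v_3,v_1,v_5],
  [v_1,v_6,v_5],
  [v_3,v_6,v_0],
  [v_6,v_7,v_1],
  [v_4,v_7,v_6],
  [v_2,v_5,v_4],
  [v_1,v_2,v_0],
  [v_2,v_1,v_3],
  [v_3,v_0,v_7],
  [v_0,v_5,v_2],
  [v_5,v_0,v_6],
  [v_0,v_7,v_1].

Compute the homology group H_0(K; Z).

H_0 ≅ Z.

Order the vertices as v_0 < v_1 < v_2 < v_3 < v_4 < v_5 < v_6 < v_7. Listing each simplex with vertices in this order, K has dimension 2 with simplices:

  0-simplices (8): [v_0], [v_1], [v_2], [v_3], [v_4], [v_5], [v_6], [v_7]
  1-simplices (24): (24 of them)
  2-simplices (16): (16 of them)

Hence C_0 ≅ Z^8, C_1 ≅ Z^24, C_2 ≅ Z^16.

Boundary ∂_1: C_1 → C_0 sends each edge [p,q] (with p < q) to q − p.
The 8×24 boundary matrix has rank 7 and Smith normal form diag(1,1,1,1,1,1,1).

The boundary map ∂_2: C_2 → C_1 acts by ∂[p,q,r] = [q,r] − [p,r] + [p,q]. For instance
  ∂[v_4,v_6,v_7] = [v_6,v_7] − [v_4,v_7] + [v_4,v_6],
  ∂[v_0,v_1,v_7] = [v_1,v_7] − [v_0,v_7] + [v_0,v_1].
The 24×16 boundary matrix has rank 15 and Smith normal form diag(1,1,1,1,1,1,1,1,1,1,1,1,1,1,1).

From H_k ≅ ker(∂_k) / im(∂_{k+1}) we obtain:

  H_0: rank C_0 − rank ∂_1 = 8 − 7 = 1, and the invariant factors of ∂_1 are all 1, so H_0 = Z.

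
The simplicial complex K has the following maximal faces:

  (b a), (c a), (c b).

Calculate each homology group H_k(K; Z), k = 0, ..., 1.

H_0 = Z,  H_1 = Z.

Order the vertices as a < b < c. Listing each simplex with vertices in this order, K has dimension 1 with simplices:

  0-simplices (3): a, b, c
  1-simplices (3): ab, ac, bc

Hence C_0 ≅ Z^3, C_1 ≅ Z^3.

The boundary map ∂_1: C_1 → C_0 maps an edge to its endpoints' difference, ∂[p,q] = q − p.
The 3×3 boundary matrix has rank 2 and Smith normal form diag(1,1).

Reading off H_k = ker ∂_k / im ∂_{k+1}:

  H_0: rank C_0 − rank ∂_1 = 3 − 2 = 1, and the invariant factors of ∂_1 are all 1, so H_0 = Z.
  H_1: rank ker ∂_1 − rank ∂_2 = (3 − 2) − 0 = 1, and there is no ∂_2, so H_1 = Z.

As a check, the Euler characteristic is 3 − 3 = 0, which agrees with 1 − 1 = 0.
(K is a triangulation of the circle S^1.)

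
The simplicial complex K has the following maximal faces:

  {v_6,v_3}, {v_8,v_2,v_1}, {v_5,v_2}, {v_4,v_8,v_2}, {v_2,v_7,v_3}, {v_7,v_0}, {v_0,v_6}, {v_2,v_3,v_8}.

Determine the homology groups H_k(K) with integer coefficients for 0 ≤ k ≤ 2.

Take the total order v_0 < v_1 < v_2 < v_3 < v_4 < v_5 < v_6 < v_7 < v_8 on the vertex set. Then K (dimension 2) consists of the simplices:

  0-simplices (9): [v_0], [v_1], [v_2], [v_3], [v_4], [v_5], [v_6], [v_7], [v_8]
  1-simplices (13): [v_0,v_6], [v_0,v_7], [v_1,v_2], [v_1,v_8], [v_2,v_3], [v_2,v_4], [v_2,v_5], [v_2,v_7], [v_2,v_8], [v_3,v_6], [v_3,v_7], [v_3,v_8], [v_4,v_8]
  2-simplices (4): [v_1,v_2,v_8], [v_2,v_3,v_7], [v_2,v_3,v_8], [v_2,v_4,v_8]

so the chain groups are C_0 ≅ Z^9, C_1 ≅ Z^13, C_2 ≅ Z^4.

∂_1: C_1 → C_0 is given by ∂[p,q] = [q] − [p].
The resulting 9×13 matrix has rank 8, and its Smith normal form has invariant factors (1,1,1,1,1,1,1,1).

The boundary map ∂_2: C_2 → C_1 acts by ∂[p,q,r] = [q,r] − [p,r] + [p,q]. For instance
  ∂[v_2,v_3,v_8] = [v_3,v_8] − [v_2,v_8] + [v_2,v_3],
  ∂[v_2,v_4,v_8] = [v_4,v_8] − [v_2,v_8] + [v_2,v_4].
This gives a 13×4 integer matrix of rank 4; reducing to Smith normal form yields diagonal entries (1,1,1,1).

From H_k ≅ ker(∂_k) / im(∂_{k+1}) we obtain:

  H_0: rank C_0 − rank ∂_1 = 9 − 8 = 1, and the invariant factors of ∂_1 are all 1, so H_0 ≅ Z.
  H_1: rank ker ∂_1 − rank ∂_2 = (13 − 8) − 4 = 1, and the invariant factors of ∂_2 are all 1, so H_1 ≅ Z.
  H_2: rank ker ∂_2 − rank ∂_3 = (4 − 4) − 0 = 0, and there is no ∂_3, so H_2 ≅ 0.

H_0 ≅ Z,  H_1 ≅ Z,  H_2 = 0.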